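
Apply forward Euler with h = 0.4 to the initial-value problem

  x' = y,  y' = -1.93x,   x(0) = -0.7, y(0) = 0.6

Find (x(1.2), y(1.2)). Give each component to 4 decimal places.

0.5944, 1.4985

Euler on (x,y): x_{n+1} = x_n + h·x', y_{n+1} = y_n + h·y'.
0.000000: (-0.700000, 0.600000); f=(0.600000, 1.351000) → (-0.460000, 1.140400)
0.400000: (-0.460000, 1.140400); f=(1.140400, 0.887800) → (-0.003840, 1.495520)
0.800000: (-0.003840, 1.495520); f=(1.495520, 0.007411) → (0.594368, 1.498484)
(x(1.2), y(1.2)) ≈ (0.5944, 1.4985)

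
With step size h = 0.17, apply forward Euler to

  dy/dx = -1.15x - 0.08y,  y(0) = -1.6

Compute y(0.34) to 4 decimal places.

-1.5900

Euler: y_{n+1} = y_n + h·f(x_n, y_n).
x=0.000000, y=-1.600000: f=0.128000 → y ← -1.600000 + 0.17·0.128000 = -1.578240
x=0.170000, y=-1.578240: f=-0.069241 → y ← -1.578240 + 0.17·(-0.069241) = -1.590011
y(0.34) ≈ -1.5900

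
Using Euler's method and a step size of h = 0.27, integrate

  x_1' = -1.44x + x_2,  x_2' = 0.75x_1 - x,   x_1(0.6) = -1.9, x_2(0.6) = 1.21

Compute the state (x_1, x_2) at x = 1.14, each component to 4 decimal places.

Euler on (x_1,x_2): x_1_{n+1} = x_1_n + h·x_1', x_2_{n+1} = x_2_n + h·x_2'.
0.600000: (-1.900000, 1.210000); f=(0.346000, -2.025000) → (-1.806580, 0.663250)
0.870000: (-1.806580, 0.663250); f=(-0.589550, -2.224935) → (-1.965758, 0.062518)
(x_1(1.14), x_2(1.14)) ≈ (-1.9658, 0.0625)

-1.9658, 0.0625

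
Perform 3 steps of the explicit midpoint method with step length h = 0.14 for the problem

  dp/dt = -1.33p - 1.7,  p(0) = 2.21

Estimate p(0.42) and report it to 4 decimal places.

0.7245

Midpoint: k1 = f(t_n, p_n); k2 = f(t_n + h/2, p_n + (h/2)·k1); p_{n+1} = p_n + h·k2.
t=0.000000, p=2.210000:
  k1 = f(0.000000, 2.210000) = -4.639300
  k2 = f(0.070000, 1.885249) = -4.207381
  p ← 2.210000 + 0.14·(-4.207381) = 1.620967
t=0.140000, p=1.620967:
  k1 = f(0.140000, 1.620967) = -3.855886
  k2 = f(0.210000, 1.351055) = -3.496903
  p ← 1.620967 + 0.14·(-3.496903) = 1.131400
t=0.280000, p=1.131400:
  k1 = f(0.280000, 1.131400) = -3.204762
  k2 = f(0.350000, 0.907067) = -2.906399
  p ← 1.131400 + 0.14·(-2.906399) = 0.724504
p(0.42) ≈ 0.7245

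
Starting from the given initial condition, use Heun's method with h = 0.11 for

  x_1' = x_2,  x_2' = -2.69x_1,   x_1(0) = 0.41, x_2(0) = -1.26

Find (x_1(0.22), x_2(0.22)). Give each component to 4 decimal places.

Heun on (x_1,x_2): k1 = f(x_n, state_n); k2 = f(x_n + h, state_n + h·k1); state_{n+1} = state_n + (h/2)·(k1 + k2).
0.000000: (0.410000, -1.260000)
  k1 = (-1.260000, -1.102900)
  predictor → (0.271400, -1.381319)
  k2 = (-1.381319, -0.730066)
  → (0.264727, -1.360813)
0.110000: (0.264727, -1.360813)
  k1 = (-1.360813, -0.712117)
  predictor → (0.115038, -1.439146)
  k2 = (-1.439146, -0.309452)
  → (0.110730, -1.416999)
(x_1(0.22), x_2(0.22)) ≈ (0.1107, -1.4170)

0.1107, -1.4170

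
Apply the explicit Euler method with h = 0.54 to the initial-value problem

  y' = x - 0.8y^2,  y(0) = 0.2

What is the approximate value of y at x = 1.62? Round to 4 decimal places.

Euler: y_{n+1} = y_n + h·f(x_n, y_n).
x=0.000000, y=0.200000: f=-0.032000 → y ← 0.200000 + 0.54·(-0.032000) = 0.182720
x=0.540000, y=0.182720: f=0.513291 → y ← 0.182720 + 0.54·0.513291 = 0.459897
x=1.080000, y=0.459897: f=0.910796 → y ← 0.459897 + 0.54·0.910796 = 0.951727
y(1.62) ≈ 0.9517

0.9517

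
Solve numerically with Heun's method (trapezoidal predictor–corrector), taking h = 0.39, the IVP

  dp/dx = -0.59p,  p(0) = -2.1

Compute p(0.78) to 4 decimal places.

-1.3318

Heun: k1 = f(x_n, p_n); k2 = f(x_n + h, p_n + h·k1); p_{n+1} = p_n + (h/2)·(k1 + k2).
x=0.000000, p=-2.100000:
  k1 = f(0.000000, -2.100000) = 1.239000
  k2 = f(0.390000, -1.616790) = 0.953906
  p ← -2.100000 + (0.39/2)·(1.239000 + 0.953906) = -1.672383
x=0.390000, p=-1.672383:
  k1 = f(0.390000, -1.672383) = 0.986706
  k2 = f(0.780000, -1.287568) = 0.759665
  p ← -1.672383 + (0.39/2)·(0.986706 + 0.759665) = -1.331841
p(0.78) ≈ -1.3318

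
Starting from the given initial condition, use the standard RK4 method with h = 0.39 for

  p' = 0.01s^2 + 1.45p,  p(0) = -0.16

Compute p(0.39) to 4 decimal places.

RK4: k1 = f(s_n, p_n); k2 = f(s_n + h/2, p_n + (h/2)·k1); k3 = f(s_n + h/2, p_n + (h/2)·k2); k4 = f(s_n + h, p_n + h·k3); p_{n+1} = p_n + (h/6)·(k1 + 2k2 + 2k3 + k4).
s=0.000000, p=-0.160000:
  k1 = f(0.000000, -0.160000) = -0.232000
  k2 = f(0.195000, -0.205240) = -0.297218
  k3 = f(0.195000, -0.217957) = -0.315658
  k4 = f(0.390000, -0.283107) = -0.408984
  p ← -0.160000 + (0.39/6)·(k1 + 2k2 + 2k3 + k4) = -0.281338
p(0.39) ≈ -0.2813

-0.2813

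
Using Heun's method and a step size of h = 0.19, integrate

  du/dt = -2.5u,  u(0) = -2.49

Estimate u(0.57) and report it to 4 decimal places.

Heun: k1 = f(t_n, u_n); k2 = f(t_n + h, u_n + h·k1); u_{n+1} = u_n + (h/2)·(k1 + k2).
t=0.000000, u=-2.490000:
  k1 = f(0.000000, -2.490000) = 6.225000
  k2 = f(0.190000, -1.307250) = 3.268125
  u ← -2.490000 + (0.19/2)·(6.225000 + 3.268125) = -1.588153
t=0.190000, u=-1.588153:
  k1 = f(0.190000, -1.588153) = 3.970383
  k2 = f(0.380000, -0.833780) = 2.084451
  u ← -1.588153 + (0.19/2)·(3.970383 + 2.084451) = -1.012944
t=0.380000, u=-1.012944:
  k1 = f(0.380000, -1.012944) = 2.532360
  k2 = f(0.570000, -0.531796) = 1.329489
  u ← -1.012944 + (0.19/2)·(2.532360 + 1.329489) = -0.646068
u(0.57) ≈ -0.6461

-0.6461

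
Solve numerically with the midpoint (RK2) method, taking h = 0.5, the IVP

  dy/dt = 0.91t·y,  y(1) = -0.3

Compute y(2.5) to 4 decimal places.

-2.6228

Midpoint: k1 = f(t_n, y_n); k2 = f(t_n + h/2, y_n + (h/2)·k1); y_{n+1} = y_n + h·k2.
t=1.000000, y=-0.300000:
  k1 = f(1.000000, -0.300000) = -0.273000
  k2 = f(1.250000, -0.368250) = -0.418884
  y ← -0.300000 + 0.5·(-0.418884) = -0.509442
t=1.500000, y=-0.509442:
  k1 = f(1.500000, -0.509442) = -0.695389
  k2 = f(1.750000, -0.683289) = -1.088138
  y ← -0.509442 + 0.5·(-1.088138) = -1.053511
t=2.000000, y=-1.053511:
  k1 = f(2.000000, -1.053511) = -1.917391
  k2 = f(2.250000, -1.532859) = -3.138529
  y ← -1.053511 + 0.5·(-3.138529) = -2.622776
y(2.5) ≈ -2.6228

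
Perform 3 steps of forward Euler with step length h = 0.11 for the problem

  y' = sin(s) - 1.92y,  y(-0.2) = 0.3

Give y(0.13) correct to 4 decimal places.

0.1280

Euler: y_{n+1} = y_n + h·f(s_n, y_n).
s=-0.200000, y=0.300000: f=-0.774669 → y ← 0.300000 + 0.11·(-0.774669) = 0.214786
s=-0.090000, y=0.214786: f=-0.502268 → y ← 0.214786 + 0.11·(-0.502268) = 0.159537
s=0.020000, y=0.159537: f=-0.286312 → y ← 0.159537 + 0.11·(-0.286312) = 0.128043
y(0.13) ≈ 0.1280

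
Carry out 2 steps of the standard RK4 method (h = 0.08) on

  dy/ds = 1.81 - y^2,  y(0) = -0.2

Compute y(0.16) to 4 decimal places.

0.0880

RK4: k1 = f(s_n, y_n); k2 = f(s_n + h/2, y_n + (h/2)·k1); k3 = f(s_n + h/2, y_n + (h/2)·k2); k4 = f(s_n + h, y_n + h·k3); y_{n+1} = y_n + (h/6)·(k1 + 2k2 + 2k3 + k4).
s=0.000000, y=-0.200000:
  k1 = f(0.000000, -0.200000) = 1.770000
  k2 = f(0.040000, -0.129200) = 1.793307
  k3 = f(0.040000, -0.128268) = 1.793547
  k4 = f(0.080000, -0.056516) = 1.806806
  y ← -0.200000 + (0.08/6)·(k1 + 2k2 + 2k3 + k4) = -0.056660
s=0.080000, y=-0.056660:
  k1 = f(0.080000, -0.056660) = 1.806790
  k2 = f(0.120000, 0.015612) = 1.809756
  k3 = f(0.120000, 0.015730) = 1.809753
  k4 = f(0.160000, 0.088120) = 1.802235
  y ← -0.056660 + (0.08/6)·(k1 + 2k2 + 2k3 + k4) = 0.087981
y(0.16) ≈ 0.0880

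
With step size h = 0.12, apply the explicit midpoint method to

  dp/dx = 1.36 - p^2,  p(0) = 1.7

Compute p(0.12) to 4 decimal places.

Midpoint: k1 = f(x_n, p_n); k2 = f(x_n + h/2, p_n + (h/2)·k1); p_{n+1} = p_n + h·k2.
x=0.000000, p=1.700000:
  k1 = f(0.000000, 1.700000) = -1.530000
  k2 = f(0.060000, 1.608200) = -1.226307
  p ← 1.700000 + 0.12·(-1.226307) = 1.552843
p(0.12) ≈ 1.5528

1.5528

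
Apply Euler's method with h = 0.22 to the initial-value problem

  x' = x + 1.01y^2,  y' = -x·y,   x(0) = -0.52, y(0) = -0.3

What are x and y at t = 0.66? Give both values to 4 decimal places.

-0.8522, -0.4400

Euler on (x,y): x_{n+1} = x_n + h·x', y_{n+1} = y_n + h·y'.
0.000000: (-0.520000, -0.300000); f=(-0.429100, -0.156000) → (-0.614402, -0.334320)
0.220000: (-0.614402, -0.334320); f=(-0.501514, -0.205407) → (-0.724735, -0.379510)
0.440000: (-0.724735, -0.379510); f=(-0.579267, -0.275044) → (-0.852174, -0.440019)
(x(0.66), y(0.66)) ≈ (-0.8522, -0.4400)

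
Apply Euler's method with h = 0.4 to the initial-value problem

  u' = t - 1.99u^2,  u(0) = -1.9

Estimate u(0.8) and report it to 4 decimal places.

Euler: u_{n+1} = u_n + h·f(t_n, u_n).
t=0.000000, u=-1.900000: f=-7.183900 → u ← -1.900000 + 0.4·(-7.183900) = -4.773560
t=0.400000, u=-4.773560: f=-44.945881 → u ← -4.773560 + 0.4·(-44.945881) = -22.751913
u(0.8) ≈ -22.7519

-22.7519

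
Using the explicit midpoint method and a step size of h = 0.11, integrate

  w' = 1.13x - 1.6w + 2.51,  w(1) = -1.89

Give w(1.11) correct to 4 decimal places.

-1.2146

Midpoint: k1 = f(x_n, w_n); k2 = f(x_n + h/2, w_n + (h/2)·k1); w_{n+1} = w_n + h·k2.
x=1.000000, w=-1.890000:
  k1 = f(1.000000, -1.890000) = 6.664000
  k2 = f(1.055000, -1.523480) = 6.139718
  w ← -1.890000 + 0.11·6.139718 = -1.214631
w(1.11) ≈ -1.2146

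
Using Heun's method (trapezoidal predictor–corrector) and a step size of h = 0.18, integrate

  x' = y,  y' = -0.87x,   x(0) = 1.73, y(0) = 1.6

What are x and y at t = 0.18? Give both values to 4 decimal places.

Heun on (x,y): k1 = f(t_n, state_n); k2 = f(t_n + h, state_n + h·k1); state_{n+1} = state_n + (h/2)·(k1 + k2).
0.000000: (1.730000, 1.600000)
  k1 = (1.600000, -1.505100)
  predictor → (2.018000, 1.329082)
  k2 = (1.329082, -1.755660)
  → (1.993617, 1.306532)
(x(0.18), y(0.18)) ≈ (1.9936, 1.3065)

1.9936, 1.3065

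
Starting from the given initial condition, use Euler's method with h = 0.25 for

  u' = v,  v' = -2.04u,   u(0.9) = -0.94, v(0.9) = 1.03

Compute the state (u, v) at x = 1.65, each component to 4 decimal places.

Euler on (u,v): u_{n+1} = u_n + h·u', v_{n+1} = v_n + h·v'.
0.900000: (-0.940000, 1.030000); f=(1.030000, 1.917600) → (-0.682500, 1.509400)
1.150000: (-0.682500, 1.509400); f=(1.509400, 1.392300) → (-0.305150, 1.857475)
1.400000: (-0.305150, 1.857475); f=(1.857475, 0.622506) → (0.159219, 2.013101)
(u(1.65), v(1.65)) ≈ (0.1592, 2.0131)

0.1592, 2.0131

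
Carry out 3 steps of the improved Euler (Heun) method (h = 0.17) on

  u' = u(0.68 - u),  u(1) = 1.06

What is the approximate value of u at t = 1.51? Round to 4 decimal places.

Heun: k1 = f(t_n, u_n); k2 = f(t_n + h, u_n + h·k1); u_{n+1} = u_n + (h/2)·(k1 + k2).
t=1.000000, u=1.060000:
  k1 = f(1.000000, 1.060000) = -0.402800
  k2 = f(1.170000, 0.991524) = -0.308884
  u ← 1.060000 + (0.17/2)·(-0.402800 + (-0.308884)) = 0.999507
t=1.170000, u=0.999507:
  k1 = f(1.170000, 0.999507) = -0.319349
  k2 = f(1.340000, 0.945218) = -0.250688
  u ← 0.999507 + (0.17/2)·(-0.319349 + (-0.250688)) = 0.951054
t=1.340000, u=0.951054:
  k1 = f(1.340000, 0.951054) = -0.257787
  k2 = f(1.510000, 0.907230) = -0.206150
  u ← 0.951054 + (0.17/2)·(-0.257787 + (-0.206150)) = 0.911619
u(1.51) ≈ 0.9116

0.9116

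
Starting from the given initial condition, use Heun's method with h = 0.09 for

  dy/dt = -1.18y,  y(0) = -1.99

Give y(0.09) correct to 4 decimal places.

-1.7899

Heun: k1 = f(t_n, y_n); k2 = f(t_n + h, y_n + h·k1); y_{n+1} = y_n + (h/2)·(k1 + k2).
t=0.000000, y=-1.990000:
  k1 = f(0.000000, -1.990000) = 2.348200
  k2 = f(0.090000, -1.778662) = 2.098821
  y ← -1.990000 + (0.09/2)·(2.348200 + 2.098821) = -1.789884
y(0.09) ≈ -1.7899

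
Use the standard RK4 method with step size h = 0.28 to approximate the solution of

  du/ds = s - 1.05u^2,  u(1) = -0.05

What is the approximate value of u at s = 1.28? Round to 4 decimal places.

RK4: k1 = f(s_n, u_n); k2 = f(s_n + h/2, u_n + (h/2)·k1); k3 = f(s_n + h/2, u_n + (h/2)·k2); k4 = f(s_n + h, u_n + h·k3); u_{n+1} = u_n + (h/6)·(k1 + 2k2 + 2k3 + k4).
s=1.000000, u=-0.050000:
  k1 = f(1.000000, -0.050000) = 0.997375
  k2 = f(1.140000, 0.089633) = 1.131564
  k3 = f(1.140000, 0.108419) = 1.127658
  k4 = f(1.280000, 0.265744) = 1.205849
  u ← -0.050000 + (0.28/6)·(k1 + 2k2 + 2k3 + k4) = 0.263678
u(1.28) ≈ 0.2637

0.2637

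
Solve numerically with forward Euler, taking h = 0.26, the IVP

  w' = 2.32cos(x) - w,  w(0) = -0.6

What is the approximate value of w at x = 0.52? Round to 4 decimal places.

0.7007

Euler: w_{n+1} = w_n + h·f(x_n, w_n).
x=0.000000, w=-0.600000: f=2.920000 → w ← -0.600000 + 0.26·2.920000 = 0.159200
x=0.260000, w=0.159200: f=2.082825 → w ← 0.159200 + 0.26·2.082825 = 0.700734
w(0.52) ≈ 0.7007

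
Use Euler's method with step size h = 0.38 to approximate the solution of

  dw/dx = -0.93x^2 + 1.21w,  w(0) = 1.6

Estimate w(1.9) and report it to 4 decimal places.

Euler: w_{n+1} = w_n + h·f(x_n, w_n).
x=0.000000, w=1.600000: f=1.936000 → w ← 1.600000 + 0.38·1.936000 = 2.335680
x=0.380000, w=2.335680: f=2.691881 → w ← 2.335680 + 0.38·2.691881 = 3.358595
x=0.760000, w=3.358595: f=3.526732 → w ← 3.358595 + 0.38·3.526732 = 4.698753
x=1.140000, w=4.698753: f=4.476863 → w ← 4.698753 + 0.38·4.476863 = 6.399961
x=1.520000, w=6.399961: f=5.595280 → w ← 6.399961 + 0.38·5.595280 = 8.526167
w(1.9) ≈ 8.5262

8.5262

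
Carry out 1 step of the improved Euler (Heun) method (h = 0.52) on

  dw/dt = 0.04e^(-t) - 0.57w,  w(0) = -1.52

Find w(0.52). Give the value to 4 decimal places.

Heun: k1 = f(t_n, w_n); k2 = f(t_n + h, w_n + h·k1); w_{n+1} = w_n + (h/2)·(k1 + k2).
t=0.000000, w=-1.520000:
  k1 = f(0.000000, -1.520000) = 0.906400
  k2 = f(0.520000, -1.048672) = 0.621524
  w ← -1.520000 + (0.52/2)·(0.906400 + 0.621524) = -1.122740
w(0.52) ≈ -1.1227

-1.1227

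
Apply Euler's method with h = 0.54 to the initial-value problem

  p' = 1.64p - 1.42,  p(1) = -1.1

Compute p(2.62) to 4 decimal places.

Euler: p_{n+1} = p_n + h·f(x_n, p_n).
x=1.000000, p=-1.100000: f=-3.224000 → p ← -1.100000 + 0.54·(-3.224000) = -2.840960
x=1.540000, p=-2.840960: f=-6.079174 → p ← -2.840960 + 0.54·(-6.079174) = -6.123714
x=2.080000, p=-6.123714: f=-11.462891 → p ← -6.123714 + 0.54·(-11.462891) = -12.313675
p(2.62) ≈ -12.3137

-12.3137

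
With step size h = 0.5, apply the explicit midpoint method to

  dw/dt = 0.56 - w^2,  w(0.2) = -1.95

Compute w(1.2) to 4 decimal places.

-87.7562

Midpoint: k1 = f(t_n, w_n); k2 = f(t_n + h/2, w_n + (h/2)·k1); w_{n+1} = w_n + h·k2.
t=0.200000, w=-1.950000:
  k1 = f(0.200000, -1.950000) = -3.242500
  k2 = f(0.450000, -2.760625) = -7.061050
  w ← -1.950000 + 0.5·(-7.061050) = -5.480525
t=0.700000, w=-5.480525:
  k1 = f(0.700000, -5.480525) = -29.476156
  k2 = f(0.950000, -12.849564) = -164.551303
  w ← -5.480525 + 0.5·(-164.551303) = -87.756177
w(1.2) ≈ -87.7562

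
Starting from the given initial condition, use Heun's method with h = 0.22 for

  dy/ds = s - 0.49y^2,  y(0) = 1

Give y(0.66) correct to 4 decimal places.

Heun: k1 = f(s_n, y_n); k2 = f(s_n + h, y_n + h·k1); y_{n+1} = y_n + (h/2)·(k1 + k2).
s=0.000000, y=1.000000:
  k1 = f(0.000000, 1.000000) = -0.490000
  k2 = f(0.220000, 0.892200) = -0.170050
  y ← 1.000000 + (0.22/2)·(-0.490000 + (-0.170050)) = 0.927394
s=0.220000, y=0.927394:
  k1 = f(0.220000, 0.927394) = -0.201430
  k2 = f(0.440000, 0.883080) = 0.057883
  y ← 0.927394 + (0.22/2)·(-0.201430 + 0.057883) = 0.911604
s=0.440000, y=0.911604:
  k1 = f(0.440000, 0.911604) = 0.032799
  k2 = f(0.660000, 0.918820) = 0.246327
  y ← 0.911604 + (0.22/2)·(0.032799 + 0.246327) = 0.942308
y(0.66) ≈ 0.9423

0.9423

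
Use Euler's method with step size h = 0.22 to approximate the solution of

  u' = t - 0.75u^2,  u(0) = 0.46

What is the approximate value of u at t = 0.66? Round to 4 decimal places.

0.5080

Euler: u_{n+1} = u_n + h·f(t_n, u_n).
t=0.000000, u=0.460000: f=-0.158700 → u ← 0.460000 + 0.22·(-0.158700) = 0.425086
t=0.220000, u=0.425086: f=0.084476 → u ← 0.425086 + 0.22·0.084476 = 0.443671
t=0.440000, u=0.443671: f=0.292367 → u ← 0.443671 + 0.22·0.292367 = 0.507992
u(0.66) ≈ 0.5080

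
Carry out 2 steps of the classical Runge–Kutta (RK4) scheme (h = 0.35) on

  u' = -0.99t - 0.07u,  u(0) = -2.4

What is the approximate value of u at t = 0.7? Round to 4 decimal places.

-2.5239

RK4: k1 = f(t_n, u_n); k2 = f(t_n + h/2, u_n + (h/2)·k1); k3 = f(t_n + h/2, u_n + (h/2)·k2); k4 = f(t_n + h, u_n + h·k3); u_{n+1} = u_n + (h/6)·(k1 + 2k2 + 2k3 + k4).
t=0.000000, u=-2.400000:
  k1 = f(0.000000, -2.400000) = 0.168000
  k2 = f(0.175000, -2.370600) = -0.007308
  k3 = f(0.175000, -2.401279) = -0.005160
  k4 = f(0.350000, -2.401806) = -0.178374
  u ← -2.400000 + (0.35/6)·(k1 + 2k2 + 2k3 + k4) = -2.402060
t=0.350000, u=-2.402060:
  k1 = f(0.350000, -2.402060) = -0.178356
  k2 = f(0.525000, -2.433272) = -0.349421
  k3 = f(0.525000, -2.463208) = -0.347325
  k4 = f(0.700000, -2.523624) = -0.516346
  u ← -2.402060 + (0.35/6)·(k1 + 2k2 + 2k3 + k4) = -2.523871
u(0.7) ≈ -2.5239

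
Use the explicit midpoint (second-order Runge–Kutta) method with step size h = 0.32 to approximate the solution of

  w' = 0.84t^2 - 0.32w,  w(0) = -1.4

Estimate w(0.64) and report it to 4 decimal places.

-1.0744

Midpoint: k1 = f(t_n, w_n); k2 = f(t_n + h/2, w_n + (h/2)·k1); w_{n+1} = w_n + h·k2.
t=0.000000, w=-1.400000:
  k1 = f(0.000000, -1.400000) = 0.448000
  k2 = f(0.160000, -1.328320) = 0.446566
  w ← -1.400000 + 0.32·0.446566 = -1.257099
t=0.320000, w=-1.257099:
  k1 = f(0.320000, -1.257099) = 0.488288
  k2 = f(0.480000, -1.178973) = 0.570807
  w ← -1.257099 + 0.32·0.570807 = -1.074440
w(0.64) ≈ -1.0744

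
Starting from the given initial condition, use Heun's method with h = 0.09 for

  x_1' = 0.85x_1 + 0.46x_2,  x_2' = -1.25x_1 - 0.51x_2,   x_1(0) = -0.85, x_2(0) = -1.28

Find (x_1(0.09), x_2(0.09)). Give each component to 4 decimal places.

-0.9693, -1.1225

Heun on (x_1,x_2): k1 = f(x_n, state_n); k2 = f(x_n + h, state_n + h·k1); state_{n+1} = state_n + (h/2)·(k1 + k2).
0.000000: (-0.850000, -1.280000)
  k1 = (-1.311300, 1.715300)
  predictor → (-0.968017, -1.125623)
  k2 = (-1.340601, 1.784089)
  → (-0.969336, -1.122527)
(x_1(0.09), x_2(0.09)) ≈ (-0.9693, -1.1225)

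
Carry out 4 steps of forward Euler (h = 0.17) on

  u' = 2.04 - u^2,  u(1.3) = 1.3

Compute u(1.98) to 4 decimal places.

1.4185

Euler: u_{n+1} = u_n + h·f(t_n, u_n).
t=1.300000, u=1.300000: f=0.350000 → u ← 1.300000 + 0.17·0.350000 = 1.359500
t=1.470000, u=1.359500: f=0.191760 → u ← 1.359500 + 0.17·0.191760 = 1.392099
t=1.640000, u=1.392099: f=0.102060 → u ← 1.392099 + 0.17·0.102060 = 1.409449
t=1.810000, u=1.409449: f=0.053453 → u ← 1.409449 + 0.17·0.053453 = 1.418536
u(1.98) ≈ 1.4185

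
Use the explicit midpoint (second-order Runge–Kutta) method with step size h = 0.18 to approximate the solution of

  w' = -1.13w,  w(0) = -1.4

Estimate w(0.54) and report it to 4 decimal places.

-0.7643

Midpoint: k1 = f(s_n, w_n); k2 = f(s_n + h/2, w_n + (h/2)·k1); w_{n+1} = w_n + h·k2.
s=0.000000, w=-1.400000:
  k1 = f(0.000000, -1.400000) = 1.582000
  k2 = f(0.090000, -1.257620) = 1.421111
  w ← -1.400000 + 0.18·1.421111 = -1.144200
s=0.180000, w=-1.144200:
  k1 = f(0.180000, -1.144200) = 1.292946
  k2 = f(0.270000, -1.027835) = 1.161453
  w ← -1.144200 + 0.18·1.161453 = -0.935138
s=0.360000, w=-0.935138:
  k1 = f(0.360000, -0.935138) = 1.056706
  k2 = f(0.450000, -0.840035) = 0.949239
  w ← -0.935138 + 0.18·0.949239 = -0.764275
w(0.54) ≈ -0.7643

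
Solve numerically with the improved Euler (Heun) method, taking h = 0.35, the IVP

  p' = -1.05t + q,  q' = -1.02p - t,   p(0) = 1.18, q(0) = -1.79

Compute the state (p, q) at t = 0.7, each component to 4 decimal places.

Heun on (p,q): k1 = f(t_n, state_n); k2 = f(t_n + h, state_n + h·k1); state_{n+1} = state_n + (h/2)·(k1 + k2).
0.000000: (1.180000, -1.790000)
  k1 = (-1.790000, -1.203600)
  predictor → (0.553500, -2.211260)
  k2 = (-2.578760, -0.914570)
  → (0.415467, -2.160680)
0.350000: (0.415467, -2.160680)
  k1 = (-2.528180, -0.773776)
  predictor → (-0.469396, -2.431501)
  k2 = (-3.166501, -0.221216)
  → (-0.581102, -2.334803)
(p(0.7), q(0.7)) ≈ (-0.5811, -2.3348)

-0.5811, -2.3348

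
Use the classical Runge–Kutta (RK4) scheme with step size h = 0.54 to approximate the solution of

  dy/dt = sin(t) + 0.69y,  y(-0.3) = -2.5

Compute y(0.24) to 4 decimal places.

-3.6589

RK4: k1 = f(t_n, y_n); k2 = f(t_n + h/2, y_n + (h/2)·k1); k3 = f(t_n + h/2, y_n + (h/2)·k2); k4 = f(t_n + h, y_n + h·k3); y_{n+1} = y_n + (h/6)·(k1 + 2k2 + 2k3 + k4).
t=-0.300000, y=-2.500000:
  k1 = f(-0.300000, -2.500000) = -2.020520
  k2 = f(-0.030000, -3.045540) = -2.131418
  k3 = f(-0.030000, -3.075483) = -2.152079
  k4 = f(0.240000, -3.662123) = -2.289162
  y ← -2.500000 + (0.54/6)·(k1 + 2k2 + 2k3 + k4) = -3.658901
y(0.24) ≈ -3.6589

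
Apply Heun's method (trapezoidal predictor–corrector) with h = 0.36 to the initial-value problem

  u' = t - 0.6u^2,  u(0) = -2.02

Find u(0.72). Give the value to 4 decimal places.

Heun: k1 = f(t_n, u_n); k2 = f(t_n + h, u_n + h·k1); u_{n+1} = u_n + (h/2)·(k1 + k2).
t=0.000000, u=-2.020000:
  k1 = f(0.000000, -2.020000) = -2.448240
  k2 = f(0.360000, -2.901366) = -4.690756
  u ← -2.020000 + (0.36/2)·(-2.448240 + (-4.690756)) = -3.305019
t=0.360000, u=-3.305019:
  k1 = f(0.360000, -3.305019) = -6.193892
  k2 = f(0.720000, -5.534820) = -17.660541
  u ← -3.305019 + (0.36/2)·(-6.193892 + (-17.660541)) = -7.598817
u(0.72) ≈ -7.5988

-7.5988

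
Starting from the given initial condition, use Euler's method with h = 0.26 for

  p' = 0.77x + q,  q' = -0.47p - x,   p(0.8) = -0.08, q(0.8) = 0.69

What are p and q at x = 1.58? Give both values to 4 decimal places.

0.9119, -0.2320

Euler on (p,q): p_{n+1} = p_n + h·p', q_{n+1} = q_n + h·q'.
0.800000: (-0.080000, 0.690000); f=(1.306000, -0.762400) → (0.259560, 0.491776)
1.060000: (0.259560, 0.491776); f=(1.307976, -1.181993) → (0.599634, 0.184458)
1.320000: (0.599634, 0.184458); f=(1.200858, -1.601828) → (0.911857, -0.232017)
(p(1.58), q(1.58)) ≈ (0.9119, -0.2320)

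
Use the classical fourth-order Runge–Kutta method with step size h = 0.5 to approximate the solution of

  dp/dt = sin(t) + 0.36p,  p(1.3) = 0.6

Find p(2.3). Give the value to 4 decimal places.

1.9917

RK4: k1 = f(t_n, p_n); k2 = f(t_n + h/2, p_n + (h/2)·k1); k3 = f(t_n + h/2, p_n + (h/2)·k2); k4 = f(t_n + h, p_n + h·k3); p_{n+1} = p_n + (h/6)·(k1 + 2k2 + 2k3 + k4).
t=1.300000, p=0.600000:
  k1 = f(1.300000, 0.600000) = 1.179558
  k2 = f(1.550000, 0.894890) = 1.321944
  k3 = f(1.550000, 0.930486) = 1.334759
  k4 = f(1.800000, 1.267379) = 1.430104
  p ← 0.600000 + (0.5/6)·(k1 + 2k2 + 2k3 + k4) = 1.260256
t=1.800000, p=1.260256:
  k1 = f(1.800000, 1.260256) = 1.427540
  k2 = f(2.050000, 1.617141) = 1.469533
  k3 = f(2.050000, 1.627639) = 1.473312
  k4 = f(2.300000, 1.996912) = 1.464593
  p ← 1.260256 + (0.5/6)·(k1 + 2k2 + 2k3 + k4) = 1.991741
p(2.3) ≈ 1.9917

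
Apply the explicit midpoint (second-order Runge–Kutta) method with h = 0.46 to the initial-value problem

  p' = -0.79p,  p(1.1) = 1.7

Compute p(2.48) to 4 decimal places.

Midpoint: k1 = f(t_n, p_n); k2 = f(t_n + h/2, p_n + (h/2)·k1); p_{n+1} = p_n + h·k2.
t=1.100000, p=1.700000:
  k1 = f(1.100000, 1.700000) = -1.343000
  k2 = f(1.330000, 1.391110) = -1.098977
  p ← 1.700000 + 0.46·(-1.098977) = 1.194471
t=1.560000, p=1.194471:
  k1 = f(1.560000, 1.194471) = -0.943632
  k2 = f(1.790000, 0.977435) = -0.772174
  p ← 1.194471 + 0.46·(-0.772174) = 0.839271
t=2.020000, p=0.839271:
  k1 = f(2.020000, 0.839271) = -0.663024
  k2 = f(2.250000, 0.686775) = -0.542552
  p ← 0.839271 + 0.46·(-0.542552) = 0.589697
p(2.48) ≈ 0.5897

0.5897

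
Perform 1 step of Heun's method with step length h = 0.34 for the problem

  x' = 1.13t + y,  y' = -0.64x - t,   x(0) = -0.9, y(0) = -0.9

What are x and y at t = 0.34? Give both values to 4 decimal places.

-1.1074, -0.7287

Heun on (x,y): k1 = f(t_n, state_n); k2 = f(t_n + h, state_n + h·k1); state_{n+1} = state_n + (h/2)·(k1 + k2).
0.000000: (-0.900000, -0.900000)
  k1 = (-0.900000, 0.576000)
  predictor → (-1.206000, -0.704160)
  k2 = (-0.319960, 0.431840)
  → (-1.107393, -0.728667)
(x(0.34), y(0.34)) ≈ (-1.1074, -0.7287)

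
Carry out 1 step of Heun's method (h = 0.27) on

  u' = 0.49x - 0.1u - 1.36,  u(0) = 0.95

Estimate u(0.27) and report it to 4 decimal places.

0.5803

Heun: k1 = f(x_n, u_n); k2 = f(x_n + h, u_n + h·k1); u_{n+1} = u_n + (h/2)·(k1 + k2).
x=0.000000, u=0.950000:
  k1 = f(0.000000, 0.950000) = -1.455000
  k2 = f(0.270000, 0.557150) = -1.283415
  u ← 0.950000 + (0.27/2)·(-1.455000 + (-1.283415)) = 0.580314
u(0.27) ≈ 0.5803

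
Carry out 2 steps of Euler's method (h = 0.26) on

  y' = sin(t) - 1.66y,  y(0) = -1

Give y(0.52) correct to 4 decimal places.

Euler: y_{n+1} = y_n + h·f(t_n, y_n).
t=0.000000, y=-1.000000: f=1.660000 → y ← -1.000000 + 0.26·1.660000 = -0.568400
t=0.260000, y=-0.568400: f=1.200625 → y ← -0.568400 + 0.26·1.200625 = -0.256238
y(0.52) ≈ -0.2562

-0.2562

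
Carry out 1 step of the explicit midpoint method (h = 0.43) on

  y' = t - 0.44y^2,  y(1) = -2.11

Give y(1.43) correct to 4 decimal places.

Midpoint: k1 = f(t_n, y_n); k2 = f(t_n + h/2, y_n + (h/2)·k1); y_{n+1} = y_n + h·k2.
t=1.000000, y=-2.110000:
  k1 = f(1.000000, -2.110000) = -0.958924
  k2 = f(1.215000, -2.316169) = -1.145440
  y ← -2.110000 + 0.43·(-1.145440) = -2.602539
y(1.43) ≈ -2.6025

-2.6025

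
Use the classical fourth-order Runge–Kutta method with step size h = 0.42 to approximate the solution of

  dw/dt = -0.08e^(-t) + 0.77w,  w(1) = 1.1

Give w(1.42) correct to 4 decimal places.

1.5079

RK4: k1 = f(t_n, w_n); k2 = f(t_n + h/2, w_n + (h/2)·k1); k3 = f(t_n + h/2, w_n + (h/2)·k2); k4 = f(t_n + h, w_n + h·k3); w_{n+1} = w_n + (h/6)·(k1 + 2k2 + 2k3 + k4).
t=1.000000, w=1.100000:
  k1 = f(1.000000, 1.100000) = 0.817570
  k2 = f(1.210000, 1.271690) = 0.955345
  k3 = f(1.210000, 1.300622) = 0.977624
  k4 = f(1.420000, 1.510602) = 1.143826
  w ← 1.100000 + (0.42/6)·(k1 + 2k2 + 2k3 + k4) = 1.507913
w(1.42) ≈ 1.5079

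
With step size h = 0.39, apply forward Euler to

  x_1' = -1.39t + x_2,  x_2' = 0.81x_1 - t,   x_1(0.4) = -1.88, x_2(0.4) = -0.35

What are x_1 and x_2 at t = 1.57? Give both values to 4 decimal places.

-4.5545, -3.5500

Euler on (x_1,x_2): x_1_{n+1} = x_1_n + h·x_1', x_2_{n+1} = x_2_n + h·x_2'.
0.400000: (-1.880000, -0.350000); f=(-0.906000, -1.922800) → (-2.233340, -1.099892)
0.790000: (-2.233340, -1.099892); f=(-2.197992, -2.599005) → (-3.090557, -2.113504)
1.180000: (-3.090557, -2.113504); f=(-3.753704, -3.683351) → (-4.554501, -3.550011)
(x_1(1.57), x_2(1.57)) ≈ (-4.5545, -3.5500)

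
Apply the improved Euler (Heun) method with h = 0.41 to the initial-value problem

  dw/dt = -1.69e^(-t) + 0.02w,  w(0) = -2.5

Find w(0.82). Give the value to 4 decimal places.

Heun: k1 = f(t_n, w_n); k2 = f(t_n + h, w_n + h·k1); w_{n+1} = w_n + (h/2)·(k1 + k2).
t=0.000000, w=-2.500000:
  k1 = f(0.000000, -2.500000) = -1.740000
  k2 = f(0.410000, -3.213400) = -1.185837
  w ← -2.500000 + (0.41/2)·(-1.740000 + (-1.185837)) = -3.099797
t=0.410000, w=-3.099797:
  k1 = f(0.410000, -3.099797) = -1.183565
  k2 = f(0.820000, -3.585058) = -0.816031
  w ← -3.099797 + (0.41/2)·(-1.183565 + (-0.816031)) = -3.509714
w(0.82) ≈ -3.5097

-3.5097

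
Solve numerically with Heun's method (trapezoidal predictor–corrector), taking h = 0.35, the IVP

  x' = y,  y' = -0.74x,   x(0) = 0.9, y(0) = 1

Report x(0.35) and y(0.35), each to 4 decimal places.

1.2092, 0.7216

Heun on (x,y): k1 = f(t_n, state_n); k2 = f(t_n + h, state_n + h·k1); state_{n+1} = state_n + (h/2)·(k1 + k2).
0.000000: (0.900000, 1.000000)
  k1 = (1.000000, -0.666000)
  predictor → (1.250000, 0.766900)
  k2 = (0.766900, -0.925000)
  → (1.209207, 0.721575)
(x(0.35), y(0.35)) ≈ (1.2092, 0.7216)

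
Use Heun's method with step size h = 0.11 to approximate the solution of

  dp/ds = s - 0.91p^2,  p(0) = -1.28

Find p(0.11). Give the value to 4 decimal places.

-1.4603

Heun: k1 = f(s_n, p_n); k2 = f(s_n + h, p_n + h·k1); p_{n+1} = p_n + (h/2)·(k1 + k2).
s=0.000000, p=-1.280000:
  k1 = f(0.000000, -1.280000) = -1.490944
  k2 = f(0.110000, -1.444004) = -1.787484
  p ← -1.280000 + (0.11/2)·(-1.490944 + (-1.787484)) = -1.460314
p(0.11) ≈ -1.4603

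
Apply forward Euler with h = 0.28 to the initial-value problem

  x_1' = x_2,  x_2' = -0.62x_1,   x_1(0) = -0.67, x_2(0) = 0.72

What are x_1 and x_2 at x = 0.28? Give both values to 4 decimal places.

Euler on (x_1,x_2): x_1_{n+1} = x_1_n + h·x_1', x_2_{n+1} = x_2_n + h·x_2'.
0.000000: (-0.670000, 0.720000); f=(0.720000, 0.415400) → (-0.468400, 0.836312)
(x_1(0.28), x_2(0.28)) ≈ (-0.4684, 0.8363)

-0.4684, 0.8363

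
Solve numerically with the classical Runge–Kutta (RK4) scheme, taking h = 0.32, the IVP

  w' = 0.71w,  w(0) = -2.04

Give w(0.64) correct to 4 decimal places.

RK4: k1 = f(t_n, w_n); k2 = f(t_n + h/2, w_n + (h/2)·k1); k3 = f(t_n + h/2, w_n + (h/2)·k2); k4 = f(t_n + h, w_n + h·k3); w_{n+1} = w_n + (h/6)·(k1 + 2k2 + 2k3 + k4).
t=0.000000, w=-2.040000:
  k1 = f(0.000000, -2.040000) = -1.448400
  k2 = f(0.160000, -2.271744) = -1.612938
  k3 = f(0.160000, -2.298070) = -1.631630
  k4 = f(0.320000, -2.562122) = -1.819106
  w ← -2.040000 + (0.32/6)·(k1 + 2k2 + 2k3 + k4) = -2.560354
t=0.320000, w=-2.560354:
  k1 = f(0.320000, -2.560354) = -1.817852
  k2 = f(0.480000, -2.851211) = -2.024359
  k3 = f(0.480000, -2.884252) = -2.047819
  k4 = f(0.640000, -3.215656) = -2.283116
  w ← -2.560354 + (0.32/6)·(k1 + 2k2 + 2k3 + k4) = -3.213438
w(0.64) ≈ -3.2134

-3.2134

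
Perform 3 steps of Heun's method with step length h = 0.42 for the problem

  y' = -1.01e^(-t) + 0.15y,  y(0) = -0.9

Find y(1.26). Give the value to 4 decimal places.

-1.9137

Heun: k1 = f(t_n, y_n); k2 = f(t_n + h, y_n + h·k1); y_{n+1} = y_n + (h/2)·(k1 + k2).
t=0.000000, y=-0.900000:
  k1 = f(0.000000, -0.900000) = -1.145000
  k2 = f(0.420000, -1.380900) = -0.870752
  y ← -0.900000 + (0.42/2)·(-1.145000 + (-0.870752)) = -1.323308
t=0.420000, y=-1.323308:
  k1 = f(0.420000, -1.323308) = -0.862113
  k2 = f(0.840000, -1.685396) = -0.688837
  y ← -1.323308 + (0.42/2)·(-0.862113 + (-0.688837)) = -1.649008
t=0.840000, y=-1.649008:
  k1 = f(0.840000, -1.649008) = -0.683379
  k2 = f(1.260000, -1.936027) = -0.576895
  y ← -1.649008 + (0.42/2)·(-0.683379 + (-0.576895)) = -1.913665
y(1.26) ≈ -1.9137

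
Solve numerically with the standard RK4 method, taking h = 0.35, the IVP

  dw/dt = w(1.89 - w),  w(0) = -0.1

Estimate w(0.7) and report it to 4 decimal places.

RK4: k1 = f(t_n, w_n); k2 = f(t_n + h/2, w_n + (h/2)·k1); k3 = f(t_n + h/2, w_n + (h/2)·k2); k4 = f(t_n + h, w_n + h·k3); w_{n+1} = w_n + (h/6)·(k1 + 2k2 + 2k3 + k4).
t=0.000000, w=-0.100000:
  k1 = f(0.000000, -0.100000) = -0.199000
  k2 = f(0.175000, -0.134825) = -0.272997
  k3 = f(0.175000, -0.147774) = -0.301131
  k4 = f(0.350000, -0.205396) = -0.430386
  w ← -0.100000 + (0.35/6)·(k1 + 2k2 + 2k3 + k4) = -0.203696
t=0.350000, w=-0.203696:
  k1 = f(0.350000, -0.203696) = -0.426477
  k2 = f(0.525000, -0.278329) = -0.603509
  k3 = f(0.525000, -0.309310) = -0.680268
  k4 = f(0.700000, -0.441790) = -1.030161
  w ← -0.203696 + (0.35/6)·(k1 + 2k2 + 2k3 + k4) = -0.438440
w(0.7) ≈ -0.4384

-0.4384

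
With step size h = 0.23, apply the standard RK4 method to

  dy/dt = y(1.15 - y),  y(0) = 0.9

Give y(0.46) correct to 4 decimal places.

0.9883

RK4: k1 = f(t_n, y_n); k2 = f(t_n + h/2, y_n + (h/2)·k1); k3 = f(t_n + h/2, y_n + (h/2)·k2); k4 = f(t_n + h, y_n + h·k3); y_{n+1} = y_n + (h/6)·(k1 + 2k2 + 2k3 + k4).
t=0.000000, y=0.900000:
  k1 = f(0.000000, 0.900000) = 0.225000
  k2 = f(0.115000, 0.925875) = 0.207512
  k3 = f(0.115000, 0.923864) = 0.208919
  k4 = f(0.230000, 0.948051) = 0.191458
  y ← 0.900000 + (0.23/6)·(k1 + 2k2 + 2k3 + k4) = 0.947891
t=0.230000, y=0.947891:
  k1 = f(0.230000, 0.947891) = 0.191578
  k2 = f(0.345000, 0.969922) = 0.174662
  k3 = f(0.345000, 0.967977) = 0.176194
  k4 = f(0.460000, 0.988415) = 0.159713
  y ← 0.947891 + (0.23/6)·(k1 + 2k2 + 2k3 + k4) = 0.988256
y(0.46) ≈ 0.9883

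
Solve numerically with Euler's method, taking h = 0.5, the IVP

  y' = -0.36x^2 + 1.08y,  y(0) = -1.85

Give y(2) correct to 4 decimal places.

-11.1942

Euler: y_{n+1} = y_n + h·f(x_n, y_n).
x=0.000000, y=-1.850000: f=-1.998000 → y ← -1.850000 + 0.5·(-1.998000) = -2.849000
x=0.500000, y=-2.849000: f=-3.166920 → y ← -2.849000 + 0.5·(-3.166920) = -4.432460
x=1.000000, y=-4.432460: f=-5.147057 → y ← -4.432460 + 0.5·(-5.147057) = -7.005988
x=1.500000, y=-7.005988: f=-8.376467 → y ← -7.005988 + 0.5·(-8.376467) = -11.194222
y(2) ≈ -11.1942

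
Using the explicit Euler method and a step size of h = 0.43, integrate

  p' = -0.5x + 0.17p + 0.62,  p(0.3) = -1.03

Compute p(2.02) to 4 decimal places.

-1.0466

Euler: p_{n+1} = p_n + h·f(x_n, p_n).
x=0.300000, p=-1.030000: f=0.294900 → p ← -1.030000 + 0.43·0.294900 = -0.903193
x=0.730000, p=-0.903193: f=0.101457 → p ← -0.903193 + 0.43·0.101457 = -0.859566
x=1.160000, p=-0.859566: f=-0.106126 → p ← -0.859566 + 0.43·(-0.106126) = -0.905201
x=1.590000, p=-0.905201: f=-0.328884 → p ← -0.905201 + 0.43·(-0.328884) = -1.046621
p(2.02) ≈ -1.0466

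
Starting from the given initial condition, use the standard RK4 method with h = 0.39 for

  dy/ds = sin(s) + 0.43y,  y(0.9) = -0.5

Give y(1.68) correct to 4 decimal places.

RK4: k1 = f(s_n, y_n); k2 = f(s_n + h/2, y_n + (h/2)·k1); k3 = f(s_n + h/2, y_n + (h/2)·k2); k4 = f(s_n + h, y_n + h·k3); y_{n+1} = y_n + (h/6)·(k1 + 2k2 + 2k3 + k4).
s=0.900000, y=-0.500000:
  k1 = f(0.900000, -0.500000) = 0.568327
  k2 = f(1.095000, -0.389176) = 0.721582
  k3 = f(1.095000, -0.359291) = 0.734433
  k4 = f(1.290000, -0.213571) = 0.868999
  y ← -0.500000 + (0.39/6)·(k1 + 2k2 + 2k3 + k4) = -0.217292
s=1.290000, y=-0.217292:
  k1 = f(1.290000, -0.217292) = 0.867400
  k2 = f(1.485000, -0.048149) = 0.975618
  k3 = f(1.485000, -0.027046) = 0.984692
  k4 = f(1.680000, 0.166738) = 1.065741
  y ← -0.217292 + (0.39/6)·(k1 + 2k2 + 2k3 + k4) = 0.163203
y(1.68) ≈ 0.1632

0.1632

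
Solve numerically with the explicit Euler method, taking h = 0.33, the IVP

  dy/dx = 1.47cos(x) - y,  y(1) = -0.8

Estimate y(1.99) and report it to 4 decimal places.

-0.0887

Euler: y_{n+1} = y_n + h·f(x_n, y_n).
x=1.000000, y=-0.800000: f=1.594244 → y ← -0.800000 + 0.33·1.594244 = -0.273899
x=1.330000, y=-0.273899: f=0.624459 → y ← -0.273899 + 0.33·0.624459 = -0.067828
x=1.660000, y=-0.067828: f=-0.063128 → y ← -0.067828 + 0.33·(-0.063128) = -0.088660
y(1.99) ≈ -0.0887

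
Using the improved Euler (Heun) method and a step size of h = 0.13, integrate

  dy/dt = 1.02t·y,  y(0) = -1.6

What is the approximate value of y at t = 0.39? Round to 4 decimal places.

Heun: k1 = f(t_n, y_n); k2 = f(t_n + h, y_n + h·k1); y_{n+1} = y_n + (h/2)·(k1 + k2).
t=0.000000, y=-1.600000:
  k1 = f(0.000000, -1.600000) = 0.000000
  k2 = f(0.130000, -1.600000) = -0.212160
  y ← -1.600000 + (0.13/2)·(0.000000 + (-0.212160)) = -1.613790
t=0.130000, y=-1.613790:
  k1 = f(0.130000, -1.613790) = -0.213989
  k2 = f(0.260000, -1.641609) = -0.435355
  y ← -1.613790 + (0.13/2)·(-0.213989 + (-0.435355)) = -1.655998
t=0.260000, y=-1.655998:
  k1 = f(0.260000, -1.655998) = -0.439171
  k2 = f(0.390000, -1.713090) = -0.681467
  y ← -1.655998 + (0.13/2)·(-0.439171 + (-0.681467)) = -1.728839
y(0.39) ≈ -1.7288

-1.7288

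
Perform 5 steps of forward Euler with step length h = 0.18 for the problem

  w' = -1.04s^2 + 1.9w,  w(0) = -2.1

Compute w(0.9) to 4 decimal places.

-9.3694

Euler: w_{n+1} = w_n + h·f(s_n, w_n).
s=0.000000, w=-2.100000: f=-3.990000 → w ← -2.100000 + 0.18·(-3.990000) = -2.818200
s=0.180000, w=-2.818200: f=-5.388276 → w ← -2.818200 + 0.18·(-5.388276) = -3.788090
s=0.360000, w=-3.788090: f=-7.332154 → w ← -3.788090 + 0.18·(-7.332154) = -5.107877
s=0.540000, w=-5.107877: f=-10.008231 → w ← -5.107877 + 0.18·(-10.008231) = -6.909359
s=0.720000, w=-6.909359: f=-13.666918 → w ← -6.909359 + 0.18·(-13.666918) = -9.369404
w(0.9) ≈ -9.3694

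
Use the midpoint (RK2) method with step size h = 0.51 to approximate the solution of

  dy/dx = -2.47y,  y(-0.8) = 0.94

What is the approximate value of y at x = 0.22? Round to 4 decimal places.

0.2678

Midpoint: k1 = f(x_n, y_n); k2 = f(x_n + h/2, y_n + (h/2)·k1); y_{n+1} = y_n + h·k2.
x=-0.800000, y=0.940000:
  k1 = f(-0.800000, 0.940000) = -2.321800
  k2 = f(-0.545000, 0.347941) = -0.859414
  y ← 0.940000 + 0.51·(-0.859414) = 0.501699
x=-0.290000, y=0.501699:
  k1 = f(-0.290000, 0.501699) = -1.239196
  k2 = f(-0.035000, 0.185704) = -0.458688
  y ← 0.501699 + 0.51·(-0.458688) = 0.267768
y(0.22) ≈ 0.2678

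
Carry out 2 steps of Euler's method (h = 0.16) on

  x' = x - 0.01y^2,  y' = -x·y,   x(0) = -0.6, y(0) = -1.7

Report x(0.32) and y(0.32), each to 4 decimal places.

-0.8183, -2.0721

Euler on (x,y): x_{n+1} = x_n + h·x', y_{n+1} = y_n + h·y'.
0.000000: (-0.600000, -1.700000); f=(-0.628900, -1.020000) → (-0.700624, -1.863200)
0.160000: (-0.700624, -1.863200); f=(-0.735339, -1.305403) → (-0.818278, -2.072064)
(x(0.32), y(0.32)) ≈ (-0.8183, -2.0721)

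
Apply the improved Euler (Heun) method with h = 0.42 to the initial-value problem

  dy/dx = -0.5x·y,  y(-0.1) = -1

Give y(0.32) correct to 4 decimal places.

-0.9762

Heun: k1 = f(x_n, y_n); k2 = f(x_n + h, y_n + h·k1); y_{n+1} = y_n + (h/2)·(k1 + k2).
x=-0.100000, y=-1.000000:
  k1 = f(-0.100000, -1.000000) = -0.050000
  k2 = f(0.320000, -1.021000) = 0.163360
  y ← -1.000000 + (0.42/2)·(-0.050000 + 0.163360) = -0.976194
y(0.32) ≈ -0.9762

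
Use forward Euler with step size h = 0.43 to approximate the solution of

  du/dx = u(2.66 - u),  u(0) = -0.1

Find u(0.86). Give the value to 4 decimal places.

Euler: u_{n+1} = u_n + h·f(x_n, u_n).
x=0.000000, u=-0.100000: f=-0.276000 → u ← -0.100000 + 0.43·(-0.276000) = -0.218680
x=0.430000, u=-0.218680: f=-0.629510 → u ← -0.218680 + 0.43·(-0.629510) = -0.489369
u(0.86) ≈ -0.4894

-0.4894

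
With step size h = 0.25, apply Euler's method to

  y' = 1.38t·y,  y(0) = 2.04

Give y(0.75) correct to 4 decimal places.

2.5982

Euler: y_{n+1} = y_n + h·f(t_n, y_n).
t=0.000000, y=2.040000: f=0.000000 → y ← 2.040000 + 0.25·0.000000 = 2.040000
t=0.250000, y=2.040000: f=0.703800 → y ← 2.040000 + 0.25·0.703800 = 2.215950
t=0.500000, y=2.215950: f=1.529005 → y ← 2.215950 + 0.25·1.529005 = 2.598201
y(0.75) ≈ 2.5982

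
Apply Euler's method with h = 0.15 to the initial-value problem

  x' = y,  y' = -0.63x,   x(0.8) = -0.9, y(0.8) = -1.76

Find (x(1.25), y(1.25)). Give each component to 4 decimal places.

-1.6500, -1.4312

Euler on (x,y): x_{n+1} = x_n + h·x', y_{n+1} = y_n + h·y'.
0.800000: (-0.900000, -1.760000); f=(-1.760000, 0.567000) → (-1.164000, -1.674950)
0.950000: (-1.164000, -1.674950); f=(-1.674950, 0.733320) → (-1.415243, -1.564952)
1.100000: (-1.415243, -1.564952); f=(-1.564952, 0.891603) → (-1.649985, -1.431212)
(x(1.25), y(1.25)) ≈ (-1.6500, -1.4312)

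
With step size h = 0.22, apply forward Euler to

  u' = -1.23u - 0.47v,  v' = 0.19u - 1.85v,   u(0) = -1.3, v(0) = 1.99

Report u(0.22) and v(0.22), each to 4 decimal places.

Euler on (u,v): u_{n+1} = u_n + h·u', v_{n+1} = v_n + h·v'.
0.000000: (-1.300000, 1.990000); f=(0.663700, -3.928500) → (-1.153986, 1.125730)
(u(0.22), v(0.22)) ≈ (-1.1540, 1.1257)

-1.1540, 1.1257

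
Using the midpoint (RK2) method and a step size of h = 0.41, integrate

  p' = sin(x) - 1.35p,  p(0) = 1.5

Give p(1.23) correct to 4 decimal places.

Midpoint: k1 = f(x_n, p_n); k2 = f(x_n + h/2, p_n + (h/2)·k1); p_{n+1} = p_n + h·k2.
x=0.000000, p=1.500000:
  k1 = f(0.000000, 1.500000) = -2.025000
  k2 = f(0.205000, 1.084875) = -1.261014
  p ← 1.500000 + 0.41·(-1.261014) = 0.982984
x=0.410000, p=0.982984:
  k1 = f(0.410000, 0.982984) = -0.928419
  k2 = f(0.615000, 0.792658) = -0.493130
  p ← 0.982984 + 0.41·(-0.493130) = 0.780801
x=0.820000, p=0.780801:
  k1 = f(0.820000, 0.780801) = -0.322935
  k2 = f(1.025000, 0.714599) = -0.109995
  p ← 0.780801 + 0.41·(-0.109995) = 0.735703
p(1.23) ≈ 0.7357

0.7357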